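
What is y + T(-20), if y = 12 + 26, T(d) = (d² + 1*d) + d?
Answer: 398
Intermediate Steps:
T(d) = d² + 2*d (T(d) = (d² + d) + d = (d + d²) + d = d² + 2*d)
y = 38
y + T(-20) = 38 - 20*(2 - 20) = 38 - 20*(-18) = 38 + 360 = 398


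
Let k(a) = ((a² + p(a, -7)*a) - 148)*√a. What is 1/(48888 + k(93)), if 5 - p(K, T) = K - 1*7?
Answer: 2037/95953888 - 121*√93/287861664 ≈ 1.7175e-5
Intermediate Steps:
p(K, T) = 12 - K (p(K, T) = 5 - (K - 1*7) = 5 - (K - 7) = 5 - (-7 + K) = 5 + (7 - K) = 12 - K)
k(a) = √a*(-148 + a² + a*(12 - a)) (k(a) = ((a² + (12 - a)*a) - 148)*√a = ((a² + a*(12 - a)) - 148)*√a = (-148 + a² + a*(12 - a))*√a = √a*(-148 + a² + a*(12 - a)))
1/(48888 + k(93)) = 1/(48888 + √93*(-148 + 12*93)) = 1/(48888 + √93*(-148 + 1116)) = 1/(48888 + √93*968) = 1/(48888 + 968*√93)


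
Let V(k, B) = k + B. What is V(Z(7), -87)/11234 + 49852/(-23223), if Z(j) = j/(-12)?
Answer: -749428421/347849576 ≈ -2.1545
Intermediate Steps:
Z(j) = -j/12 (Z(j) = j*(-1/12) = -j/12)
V(k, B) = B + k
V(Z(7), -87)/11234 + 49852/(-23223) = (-87 - 1/12*7)/11234 + 49852/(-23223) = (-87 - 7/12)*(1/11234) + 49852*(-1/23223) = -1051/12*1/11234 - 49852/23223 = -1051/134808 - 49852/23223 = -749428421/347849576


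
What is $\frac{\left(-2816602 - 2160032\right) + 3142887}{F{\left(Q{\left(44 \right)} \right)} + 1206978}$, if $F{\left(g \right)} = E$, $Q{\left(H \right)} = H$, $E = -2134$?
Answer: $- \frac{1833747}{1204844} \approx -1.522$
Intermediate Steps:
$F{\left(g \right)} = -2134$
$\frac{\left(-2816602 - 2160032\right) + 3142887}{F{\left(Q{\left(44 \right)} \right)} + 1206978} = \frac{\left(-2816602 - 2160032\right) + 3142887}{-2134 + 1206978} = \frac{-4976634 + 3142887}{1204844} = \left(-1833747\right) \frac{1}{1204844} = - \frac{1833747}{1204844}$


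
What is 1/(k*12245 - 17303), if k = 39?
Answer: 1/460252 ≈ 2.1727e-6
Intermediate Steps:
1/(k*12245 - 17303) = 1/(39*12245 - 17303) = 1/(477555 - 17303) = 1/460252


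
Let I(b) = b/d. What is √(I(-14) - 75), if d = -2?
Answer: 2*I*√17 ≈ 8.2462*I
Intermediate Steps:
I(b) = -b/2 (I(b) = b/(-2) = b*(-½) = -b/2)
√(I(-14) - 75) = √(-½*(-14) - 75) = √(7 - 75) = √(-68) = 2*I*√17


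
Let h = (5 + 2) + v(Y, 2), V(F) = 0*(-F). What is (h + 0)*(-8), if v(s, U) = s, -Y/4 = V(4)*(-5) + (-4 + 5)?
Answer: -24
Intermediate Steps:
V(F) = 0
Y = -4 (Y = -4*(0*(-5) + (-4 + 5)) = -4*(0 + 1) = -4*1 = -4)
h = 3 (h = (5 + 2) - 4 = 7 - 4 = 3)
(h + 0)*(-8) = (3 + 0)*(-8) = 3*(-8) = -24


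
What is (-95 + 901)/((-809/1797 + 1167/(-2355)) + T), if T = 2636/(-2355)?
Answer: -568489935/1456531 ≈ -390.30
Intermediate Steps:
T = -2636/2355 (T = 2636*(-1/2355) = -2636/2355 ≈ -1.1193)
(-95 + 901)/((-809/1797 + 1167/(-2355)) + T) = (-95 + 901)/((-809/1797 + 1167/(-2355)) - 2636/2355) = 806/((-809*1/1797 + 1167*(-1/2355)) - 2636/2355) = 806/((-809/1797 - 389/785) - 2636/2355) = 806/(-1334098/1410645 - 2636/2355) = 806/(-2913062/1410645) = 806*(-1410645/2913062) = -568489935/1456531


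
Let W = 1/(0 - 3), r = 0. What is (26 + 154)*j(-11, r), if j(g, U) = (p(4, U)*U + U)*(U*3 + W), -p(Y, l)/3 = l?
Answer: 0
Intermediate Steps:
p(Y, l) = -3*l
W = -1/3 (W = 1/(-3) = -1/3 ≈ -0.33333)
j(g, U) = (-1/3 + 3*U)*(U - 3*U**2) (j(g, U) = ((-3*U)*U + U)*(U*3 - 1/3) = (-3*U**2 + U)*(3*U - 1/3) = (U - 3*U**2)*(-1/3 + 3*U) = (-1/3 + 3*U)*(U - 3*U**2))
(26 + 154)*j(-11, r) = (26 + 154)*((1/3)*0*(-1 - 27*0**2 + 12*0)) = 180*((1/3)*0*(-1 - 27*0 + 0)) = 180*((1/3)*0*(-1 + 0 + 0)) = 180*((1/3)*0*(-1)) = 180*0 = 0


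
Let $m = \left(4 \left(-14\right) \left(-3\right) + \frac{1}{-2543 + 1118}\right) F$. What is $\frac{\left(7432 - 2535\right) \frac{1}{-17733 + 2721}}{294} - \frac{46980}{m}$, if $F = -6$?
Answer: $\frac{49243869705097}{1056594189672} \approx 46.606$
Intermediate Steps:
$m = - \frac{478798}{475}$ ($m = \left(4 \left(-14\right) \left(-3\right) + \frac{1}{-2543 + 1118}\right) \left(-6\right) = \left(\left(-56\right) \left(-3\right) + \frac{1}{-1425}\right) \left(-6\right) = \left(168 - \frac{1}{1425}\right) \left(-6\right) = \frac{239399}{1425} \left(-6\right) = - \frac{478798}{475} \approx -1008.0$)
$\frac{\left(7432 - 2535\right) \frac{1}{-17733 + 2721}}{294} - \frac{46980}{m} = \frac{\left(7432 - 2535\right) \frac{1}{-17733 + 2721}}{294} - \frac{46980}{- \frac{478798}{475}} = \frac{4897}{-15012} \cdot \frac{1}{294} - - \frac{11157750}{239399} = 4897 \left(- \frac{1}{15012}\right) \frac{1}{294} + \frac{11157750}{239399} = \left(- \frac{4897}{15012}\right) \frac{1}{294} + \frac{11157750}{239399} = - \frac{4897}{4413528} + \frac{11157750}{239399} = \frac{49243869705097}{1056594189672}$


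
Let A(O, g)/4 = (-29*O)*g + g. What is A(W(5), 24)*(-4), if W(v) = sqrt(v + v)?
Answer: -384 + 11136*sqrt(10) ≈ 34831.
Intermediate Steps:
W(v) = sqrt(2)*sqrt(v) (W(v) = sqrt(2*v) = sqrt(2)*sqrt(v))
A(O, g) = 4*g - 116*O*g (A(O, g) = 4*((-29*O)*g + g) = 4*(-29*O*g + g) = 4*(g - 29*O*g) = 4*g - 116*O*g)
A(W(5), 24)*(-4) = (4*24*(1 - 29*sqrt(2)*sqrt(5)))*(-4) = (4*24*(1 - 29*sqrt(10)))*(-4) = (96 - 2784*sqrt(10))*(-4) = -384 + 11136*sqrt(10)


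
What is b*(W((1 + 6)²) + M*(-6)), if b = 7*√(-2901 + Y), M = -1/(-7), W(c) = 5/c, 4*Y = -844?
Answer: -74*I*√778/7 ≈ -294.87*I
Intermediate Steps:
Y = -211 (Y = (¼)*(-844) = -211)
M = ⅐ (M = -1*(-⅐) = ⅐ ≈ 0.14286)
b = 14*I*√778 (b = 7*√(-2901 - 211) = 7*√(-3112) = 7*(2*I*√778) = 14*I*√778 ≈ 390.5*I)
b*(W((1 + 6)²) + M*(-6)) = (14*I*√778)*(5/((1 + 6)²) + (⅐)*(-6)) = (14*I*√778)*(5/(7²) - 6/7) = (14*I*√778)*(5/49 - 6/7) = (14*I*√778)*(-37/49) = -74*I*√778/7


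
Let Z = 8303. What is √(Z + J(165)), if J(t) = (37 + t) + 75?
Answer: 2*√2145 ≈ 92.628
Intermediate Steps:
J(t) = 112 + t
√(Z + J(165)) = √(8303 + (112 + 165)) = √(8303 + 277) = √8580 = 2*√2145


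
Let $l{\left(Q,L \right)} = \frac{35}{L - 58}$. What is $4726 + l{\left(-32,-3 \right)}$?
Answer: $\frac{288251}{61} \approx 4725.4$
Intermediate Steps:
$l{\left(Q,L \right)} = \frac{35}{-58 + L}$
$4726 + l{\left(-32,-3 \right)} = 4726 + \frac{35}{-58 - 3} = 4726 + \frac{35}{-61} = 4726 + 35 \left(- \frac{1}{61}\right) = 4726 - \frac{35}{61} = \frac{288251}{61}$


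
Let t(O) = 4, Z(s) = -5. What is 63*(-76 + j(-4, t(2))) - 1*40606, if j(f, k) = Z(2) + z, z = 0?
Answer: -45709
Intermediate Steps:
j(f, k) = -5 (j(f, k) = -5 + 0 = -5)
63*(-76 + j(-4, t(2))) - 1*40606 = 63*(-76 - 5) - 1*40606 = 63*(-81) - 40606 = -5103 - 40606 = -45709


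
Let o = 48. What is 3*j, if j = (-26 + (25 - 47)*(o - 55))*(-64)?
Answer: -24576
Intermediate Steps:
j = -8192 (j = (-26 + (25 - 47)*(48 - 55))*(-64) = (-26 - 22*(-7))*(-64) = (-26 + 154)*(-64) = 128*(-64) = -8192)
3*j = 3*(-8192) = -24576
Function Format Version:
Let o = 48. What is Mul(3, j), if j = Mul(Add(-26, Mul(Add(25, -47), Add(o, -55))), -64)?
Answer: -24576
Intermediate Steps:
j = -8192 (j = Mul(Add(-26, Mul(Add(25, -47), Add(48, -55))), -64) = Mul(Add(-26, Mul(-22, -7)), -64) = Mul(Add(-26, 154), -64) = Mul(128, -64) = -8192)
Mul(3, j) = Mul(3, -8192) = -24576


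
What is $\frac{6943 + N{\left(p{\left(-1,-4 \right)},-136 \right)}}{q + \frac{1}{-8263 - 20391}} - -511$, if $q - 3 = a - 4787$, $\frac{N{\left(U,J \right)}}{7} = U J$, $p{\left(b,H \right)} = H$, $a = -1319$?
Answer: $\frac{6850250103}{13451951} \approx 509.24$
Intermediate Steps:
$N{\left(U,J \right)} = 7 J U$ ($N{\left(U,J \right)} = 7 U J = 7 J U$)
$q = -6103$ ($q = 3 - 6106 = -6103$)
$\frac{6943 + N{\left(p{\left(-1,-4 \right)},-136 \right)}}{q + \frac{1}{-8263 - 20391}} - -511 = \frac{6943 + 7 \left(-136\right) \left(-4\right)}{-6103 + \frac{1}{-8263 - 20391}} - -511 = \frac{6943 + 3808}{-6103 + \frac{1}{-28654}} + 511 = \frac{10751}{-6103 - \frac{1}{28654}} + 511 = \frac{10751}{- \frac{174875363}{28654}} + 511 = 10751 \left(- \frac{28654}{174875363}\right) + 511 = - \frac{23696858}{13451951} + 511 = \frac{6850250103}{13451951}$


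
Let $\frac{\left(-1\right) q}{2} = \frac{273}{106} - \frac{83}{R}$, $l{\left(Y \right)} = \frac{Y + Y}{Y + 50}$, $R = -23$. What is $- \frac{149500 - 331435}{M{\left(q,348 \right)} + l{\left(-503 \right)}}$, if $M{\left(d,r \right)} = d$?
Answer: $- \frac{100465780545}{5603567} \approx -17929.0$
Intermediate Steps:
$l{\left(Y \right)} = \frac{2 Y}{50 + Y}$
$q = - \frac{15077}{1219}$ ($q = - 2 \left(\frac{273}{106} - \frac{83}{-23}\right) = - 2 \left(273 \cdot \frac{1}{106} - - \frac{83}{23}\right) = - 2 \left(\frac{273}{106} + \frac{83}{23}\right) = \left(-2\right) \frac{15077}{2438} = - \frac{15077}{1219} \approx -12.368$)
$- \frac{149500 - 331435}{M{\left(q,348 \right)} + l{\left(-503 \right)}} = - \frac{149500 - 331435}{- \frac{15077}{1219} + 2 \left(-503\right) \frac{1}{50 - 503}} = - \frac{-181935}{- \frac{15077}{1219} + 2 \left(-503\right) \frac{1}{-453}} = - \frac{-181935}{- \frac{15077}{1219} + 2 \left(-503\right) \left(- \frac{1}{453}\right)} = - \frac{-181935}{- \frac{15077}{1219} + \frac{1006}{453}} = - \frac{-181935}{- \frac{5603567}{552207}} = - \frac{\left(-181935\right) \left(-552207\right)}{5603567} = \left(-1\right) \frac{100465780545}{5603567} = - \frac{100465780545}{5603567}$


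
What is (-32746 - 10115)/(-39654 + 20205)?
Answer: 14287/6483 ≈ 2.2038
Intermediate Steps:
(-32746 - 10115)/(-39654 + 20205) = -42861/(-19449) = -42861*(-1/19449) = 14287/6483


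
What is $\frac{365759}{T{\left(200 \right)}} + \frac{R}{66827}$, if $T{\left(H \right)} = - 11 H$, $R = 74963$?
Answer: $- \frac{24277658093}{147019400} \approx -165.13$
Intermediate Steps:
$\frac{365759}{T{\left(200 \right)}} + \frac{R}{66827} = \frac{365759}{\left(-11\right) 200} + \frac{74963}{66827} = \frac{365759}{-2200} + 74963 \cdot \frac{1}{66827} = 365759 \left(- \frac{1}{2200}\right) + \frac{74963}{66827} = - \frac{365759}{2200} + \frac{74963}{66827} = - \frac{24277658093}{147019400}$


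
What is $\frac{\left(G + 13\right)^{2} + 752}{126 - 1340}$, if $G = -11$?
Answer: $- \frac{378}{607} \approx -0.62274$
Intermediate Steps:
$\frac{\left(G + 13\right)^{2} + 752}{126 - 1340} = \frac{\left(-11 + 13\right)^{2} + 752}{126 - 1340} = \frac{2^{2} + 752}{-1214} = \left(4 + 752\right) \left(- \frac{1}{1214}\right) = 756 \left(- \frac{1}{1214}\right) = - \frac{378}{607}$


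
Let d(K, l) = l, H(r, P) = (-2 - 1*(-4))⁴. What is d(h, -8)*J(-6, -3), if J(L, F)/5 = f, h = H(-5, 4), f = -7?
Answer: 280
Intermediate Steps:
H(r, P) = 16 (H(r, P) = (-2 + 4)⁴ = 2⁴ = 16)
h = 16
J(L, F) = -35 (J(L, F) = 5*(-7) = -35)
d(h, -8)*J(-6, -3) = -8*(-35) = 280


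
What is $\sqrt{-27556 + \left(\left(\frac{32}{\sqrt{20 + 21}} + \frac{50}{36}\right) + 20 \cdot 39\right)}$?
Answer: $\frac{\sqrt{-1620292366 + 47232 \sqrt{41}}}{246} \approx 163.61 i$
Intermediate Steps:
$\sqrt{-27556 + \left(\left(\frac{32}{\sqrt{20 + 21}} + \frac{50}{36}\right) + 20 \cdot 39\right)} = \sqrt{-27556 + \left(\left(\frac{32}{\sqrt{41}} + 50 \cdot \frac{1}{36}\right) + 780\right)} = \sqrt{-27556 + \left(\left(32 \frac{\sqrt{41}}{41} + \frac{25}{18}\right) + 780\right)} = \sqrt{-27556 + \left(\left(\frac{32 \sqrt{41}}{41} + \frac{25}{18}\right) + 780\right)} = \sqrt{-27556 + \left(\left(\frac{25}{18} + \frac{32 \sqrt{41}}{41}\right) + 780\right)} = \sqrt{-27556 + \left(\frac{14065}{18} + \frac{32 \sqrt{41}}{41}\right)} = \sqrt{- \frac{481943}{18} + \frac{32 \sqrt{41}}{41}}$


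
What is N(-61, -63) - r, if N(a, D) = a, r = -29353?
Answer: 29292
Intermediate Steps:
N(-61, -63) - r = -61 - 1*(-29353) = -61 + 29353 = 29292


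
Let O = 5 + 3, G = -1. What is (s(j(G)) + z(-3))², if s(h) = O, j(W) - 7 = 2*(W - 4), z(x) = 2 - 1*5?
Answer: 25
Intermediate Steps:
z(x) = -3 (z(x) = 2 - 5 = -3)
j(W) = -1 + 2*W (j(W) = 7 + 2*(W - 4) = 7 + 2*(-4 + W) = 7 + (-8 + 2*W) = -1 + 2*W)
O = 8
s(h) = 8
(s(j(G)) + z(-3))² = (8 - 3)² = 5² = 25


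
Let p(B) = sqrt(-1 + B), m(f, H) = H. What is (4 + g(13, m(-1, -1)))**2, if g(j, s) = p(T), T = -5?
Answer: (4 + I*sqrt(6))**2 ≈ 10.0 + 19.596*I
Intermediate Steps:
g(j, s) = I*sqrt(6) (g(j, s) = sqrt(-1 - 5) = sqrt(-6) = I*sqrt(6))
(4 + g(13, m(-1, -1)))**2 = (4 + I*sqrt(6))**2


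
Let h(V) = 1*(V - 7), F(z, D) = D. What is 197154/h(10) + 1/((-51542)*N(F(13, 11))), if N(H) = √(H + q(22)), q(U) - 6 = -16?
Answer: 3387237155/51542 ≈ 65718.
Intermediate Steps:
q(U) = -10 (q(U) = 6 - 16 = -10)
h(V) = -7 + V (h(V) = 1*(-7 + V) = -7 + V)
N(H) = √(-10 + H) (N(H) = √(H - 10) = √(-10 + H))
197154/h(10) + 1/((-51542)*N(F(13, 11))) = 197154/(-7 + 10) + 1/((-51542)*(√(-10 + 11))) = 197154/3 - 1/(51542*(√1)) = 197154*(⅓) - 1/51542/1 = 65718 - 1/51542*1 = 65718 - 1/51542 = 3387237155/51542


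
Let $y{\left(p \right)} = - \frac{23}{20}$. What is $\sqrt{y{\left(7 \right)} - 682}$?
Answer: $\frac{i \sqrt{68315}}{10} \approx 26.137 i$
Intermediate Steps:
$y{\left(p \right)} = - \frac{23}{20}$ ($y{\left(p \right)} = \left(-23\right) \frac{1}{20} = - \frac{23}{20}$)
$\sqrt{y{\left(7 \right)} - 682} = \sqrt{- \frac{23}{20} - 682} = \sqrt{- \frac{13663}{20}} = \frac{i \sqrt{68315}}{10}$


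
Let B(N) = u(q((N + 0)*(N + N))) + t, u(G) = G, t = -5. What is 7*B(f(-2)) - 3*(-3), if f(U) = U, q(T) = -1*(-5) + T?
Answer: 65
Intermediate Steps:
q(T) = 5 + T
B(N) = 2*N² (B(N) = (5 + (N + 0)*(N + N)) - 5 = (5 + N*(2*N)) - 5 = (5 + 2*N²) - 5 = 2*N²)
7*B(f(-2)) - 3*(-3) = 7*(2*(-2)²) - 3*(-3) = 7*(2*4) + 9 = 7*8 + 9 = 56 + 9 = 65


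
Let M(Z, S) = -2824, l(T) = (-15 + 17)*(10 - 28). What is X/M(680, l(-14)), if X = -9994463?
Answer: 9994463/2824 ≈ 3539.1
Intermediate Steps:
l(T) = -36 (l(T) = 2*(-18) = -36)
X/M(680, l(-14)) = -9994463/(-2824) = -9994463*(-1/2824) = 9994463/2824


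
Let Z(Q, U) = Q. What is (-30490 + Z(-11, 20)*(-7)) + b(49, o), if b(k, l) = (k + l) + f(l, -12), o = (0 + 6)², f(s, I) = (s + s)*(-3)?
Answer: -30544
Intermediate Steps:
f(s, I) = -6*s (f(s, I) = (2*s)*(-3) = -6*s)
o = 36 (o = 6² = 36)
b(k, l) = k - 5*l (b(k, l) = (k + l) - 6*l = k - 5*l)
(-30490 + Z(-11, 20)*(-7)) + b(49, o) = (-30490 - 11*(-7)) + (49 - 5*36) = (-30490 + 77) + (49 - 180) = -30413 - 131 = -30544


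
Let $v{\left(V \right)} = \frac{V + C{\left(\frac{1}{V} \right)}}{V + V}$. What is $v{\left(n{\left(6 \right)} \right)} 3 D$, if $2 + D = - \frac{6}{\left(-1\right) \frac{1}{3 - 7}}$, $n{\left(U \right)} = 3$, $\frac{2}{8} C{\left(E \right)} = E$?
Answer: $- \frac{169}{3} \approx -56.333$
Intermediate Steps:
$C{\left(E \right)} = 4 E$
$v{\left(V \right)} = \frac{V + \frac{4}{V}}{2 V}$ ($v{\left(V \right)} = \frac{V + \frac{4}{V}}{V + V} = \frac{V + \frac{4}{V}}{2 V}$)
$D = -26$ ($D = -2 - \frac{6}{\left(-1\right) \frac{1}{3 - 7}} = -2 - \frac{6}{\left(-1\right) \frac{1}{-4}} = -2 - \frac{6}{\left(-1\right) \left(- \frac{1}{4}\right)} = -2 - 6 \frac{1}{\frac{1}{4}} = -2 - 24 = -26$)
$v{\left(n{\left(6 \right)} \right)} 3 D = \left(\frac{1}{2} + \frac{2}{9}\right) 3 \left(-26\right) = \frac{13}{18} \cdot 3 \left(-26\right) = \frac{13}{6} \left(-26\right) = - \frac{169}{3}$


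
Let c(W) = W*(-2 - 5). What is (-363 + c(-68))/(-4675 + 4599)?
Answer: -113/76 ≈ -1.4868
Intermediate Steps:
c(W) = -7*W (c(W) = W*(-7) = -7*W)
(-363 + c(-68))/(-4675 + 4599) = (-363 - 7*(-68))/(-4675 + 4599) = (-363 + 476)/(-76) = 113*(-1/76) = -113/76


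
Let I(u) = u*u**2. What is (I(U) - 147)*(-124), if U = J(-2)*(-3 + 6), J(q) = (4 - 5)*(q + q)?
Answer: -196044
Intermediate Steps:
J(q) = -2*q
U = 12 (U = (-2*(-2))*(-3 + 6) = 4*3 = 12)
I(u) = u**3
(I(U) - 147)*(-124) = (12**3 - 147)*(-124) = (1728 - 147)*(-124) = 1581*(-124) = -196044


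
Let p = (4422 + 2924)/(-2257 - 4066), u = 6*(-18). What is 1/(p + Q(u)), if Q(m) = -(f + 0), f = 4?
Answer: -6323/32638 ≈ -0.19373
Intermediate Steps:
u = -108
Q(m) = -4 (Q(m) = -(4 + 0) = -1*4 = -4)
p = -7346/6323 (p = 7346/(-6323) = 7346*(-1/6323) = -7346/6323 ≈ -1.1618)
1/(p + Q(u)) = 1/(-7346/6323 - 4) = 1/(-32638/6323) = -6323/32638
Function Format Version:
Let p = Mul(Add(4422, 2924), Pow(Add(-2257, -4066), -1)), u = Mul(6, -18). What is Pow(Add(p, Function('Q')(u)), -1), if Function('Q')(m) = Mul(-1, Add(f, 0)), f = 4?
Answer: Rational(-6323, 32638) ≈ -0.19373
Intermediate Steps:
u = -108
Function('Q')(m) = -4 (Function('Q')(m) = Mul(-1, Add(4, 0)) = Mul(-1, 4) = -4)
p = Rational(-7346, 6323) (p = Mul(7346, Pow(-6323, -1)) = Mul(7346, Rational(-1, 6323)) = Rational(-7346, 6323) ≈ -1.1618)
Pow(Add(p, Function('Q')(u)), -1) = Pow(Add(Rational(-7346, 6323), -4), -1) = Pow(Rational(-32638, 6323), -1) = Rational(-6323, 32638)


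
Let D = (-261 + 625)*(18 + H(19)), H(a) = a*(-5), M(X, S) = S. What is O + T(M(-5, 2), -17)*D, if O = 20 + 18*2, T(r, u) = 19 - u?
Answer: -1008952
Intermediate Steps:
H(a) = -5*a
O = 56 (O = 20 + 36 = 56)
D = -28028 (D = (-261 + 625)*(18 - 5*19) = 364*(18 - 95) = 364*(-77) = -28028)
O + T(M(-5, 2), -17)*D = 56 + (19 - 1*(-17))*(-28028) = 56 + (19 + 17)*(-28028) = 56 + 36*(-28028) = 56 - 1009008 = -1008952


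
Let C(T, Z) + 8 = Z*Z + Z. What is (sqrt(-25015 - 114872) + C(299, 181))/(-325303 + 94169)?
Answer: -16467/115567 - 9*I*sqrt(1727)/231134 ≈ -0.14249 - 0.0016182*I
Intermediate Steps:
C(T, Z) = -8 + Z + Z**2 (C(T, Z) = -8 + (Z*Z + Z) = -8 + (Z**2 + Z) = -8 + (Z + Z**2) = -8 + Z + Z**2)
(sqrt(-25015 - 114872) + C(299, 181))/(-325303 + 94169) = (sqrt(-25015 - 114872) + (-8 + 181 + 181**2))/(-325303 + 94169) = (sqrt(-139887) + (-8 + 181 + 32761))/(-231134) = (9*I*sqrt(1727) + 32934)*(-1/231134) = (32934 + 9*I*sqrt(1727))*(-1/231134) = -16467/115567 - 9*I*sqrt(1727)/231134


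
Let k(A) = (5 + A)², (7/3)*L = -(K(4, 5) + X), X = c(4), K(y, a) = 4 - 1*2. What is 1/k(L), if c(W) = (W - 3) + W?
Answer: ¼ ≈ 0.25000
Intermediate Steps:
K(y, a) = 2 (K(y, a) = 4 - 2 = 2)
c(W) = -3 + 2*W (c(W) = (-3 + W) + W = -3 + 2*W)
X = 5 (X = -3 + 2*4 = -3 + 8 = 5)
L = -3 (L = 3*(-(2 + 5))/7 = 3*(-1*7)/7 = (3/7)*(-7) = -3)
1/k(L) = 1/((5 - 3)²) = 1/(2²) = 1/4 = ¼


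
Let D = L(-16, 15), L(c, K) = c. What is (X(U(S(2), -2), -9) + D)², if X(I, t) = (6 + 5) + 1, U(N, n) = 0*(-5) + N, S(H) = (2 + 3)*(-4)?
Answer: 16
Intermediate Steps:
S(H) = -20 (S(H) = 5*(-4) = -20)
U(N, n) = N (U(N, n) = 0 + N = N)
X(I, t) = 12 (X(I, t) = 11 + 1 = 12)
D = -16
(X(U(S(2), -2), -9) + D)² = (12 - 16)² = (-4)² = 16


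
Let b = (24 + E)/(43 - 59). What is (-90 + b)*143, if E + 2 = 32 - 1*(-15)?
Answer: -215787/16 ≈ -13487.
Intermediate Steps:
E = 45 (E = -2 + (32 - 1*(-15)) = -2 + (32 + 15) = -2 + 47 = 45)
b = -69/16 (b = (24 + 45)/(43 - 59) = 69/(-16) = 69*(-1/16) = -69/16 ≈ -4.3125)
(-90 + b)*143 = (-90 - 69/16)*143 = -1509/16*143 = -215787/16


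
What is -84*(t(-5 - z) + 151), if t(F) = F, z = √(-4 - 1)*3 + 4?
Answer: -11928 + 252*I*√5 ≈ -11928.0 + 563.49*I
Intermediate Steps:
z = 4 + 3*I*√5 (z = √(-5)*3 + 4 = (I*√5)*3 + 4 = 3*I*√5 + 4 = 4 + 3*I*√5 ≈ 4.0 + 6.7082*I)
-84*(t(-5 - z) + 151) = -84*((-5 - (4 + 3*I*√5)) + 151) = -84*((-5 + (-4 - 3*I*√5)) + 151) = -84*((-9 - 3*I*√5) + 151) = -84*(142 - 3*I*√5) = -11928 + 252*I*√5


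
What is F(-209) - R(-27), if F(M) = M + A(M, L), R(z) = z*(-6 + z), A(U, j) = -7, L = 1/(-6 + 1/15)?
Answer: -1107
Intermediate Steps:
L = -15/89 (L = 1/(-6 + 1/15) = 1/(-89/15) = -15/89 ≈ -0.16854)
F(M) = -7 + M (F(M) = M - 7 = -7 + M)
F(-209) - R(-27) = (-7 - 209) - (-27)*(-6 - 27) = -216 - (-27)*(-33) = -216 - 1*891 = -216 - 891 = -1107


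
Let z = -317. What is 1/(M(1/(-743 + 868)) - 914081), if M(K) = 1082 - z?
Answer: -1/912682 ≈ -1.0957e-6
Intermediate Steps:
M(K) = 1399 (M(K) = 1082 - 1*(-317) = 1082 + 317 = 1399)
1/(M(1/(-743 + 868)) - 914081) = 1/(1399 - 914081) = 1/(-912682) = -1/912682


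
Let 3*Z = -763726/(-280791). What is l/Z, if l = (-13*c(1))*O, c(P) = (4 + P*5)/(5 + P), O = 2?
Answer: -32852547/763726 ≈ -43.016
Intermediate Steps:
c(P) = (4 + 5*P)/(5 + P)
Z = 763726/842373 (Z = (-763726/(-280791))/3 = (-763726*(-1/280791))/3 = (⅓)*(763726/280791) = 763726/842373 ≈ 0.90664)
l = -39 (l = -13*(4 + 5*1)/(5 + 1)*2 = -13*(4 + 5)/6*2 = -13*9/6*2 = -13*3/2*2 = -39/2*2 = -39)
l/Z = -39/763726/842373 = -39*842373/763726 = -32852547/763726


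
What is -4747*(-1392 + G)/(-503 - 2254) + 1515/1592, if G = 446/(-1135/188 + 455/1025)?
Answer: -2396690165641511/946154604648 ≈ -2533.1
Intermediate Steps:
G = -17188840/215567 (G = 446/(-1135*1/188 + 455*(1/1025)) = 446/(-1135/188 + 91/205) = 446/(-215567/38540) = 446*(-38540/215567) = -17188840/215567 ≈ -79.738)
-4747*(-1392 + G)/(-503 - 2254) + 1515/1592 = -4747*(-1392 - 17188840/215567)/(-503 - 2254) + 1515/1592 = -4747/((-2757/(-317258104/215567))) + 1515*(1/1592) = -4747/((-2757*(-215567/317258104))) + 1515/1592 = -4747/594318219/317258104 + 1515/1592 = -4747*317258104/594318219 + 1515/1592 = -1506024219688/594318219 + 1515/1592 = -2396690165641511/946154604648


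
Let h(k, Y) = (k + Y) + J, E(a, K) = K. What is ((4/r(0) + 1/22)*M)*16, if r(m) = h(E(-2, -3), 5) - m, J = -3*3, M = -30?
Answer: 19440/77 ≈ 252.47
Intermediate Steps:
J = -9
h(k, Y) = -9 + Y + k (h(k, Y) = (k + Y) - 9 = (Y + k) - 9 = -9 + Y + k)
r(m) = -7 - m (r(m) = (-9 + 5 - 3) - m = -7 - m)
((4/r(0) + 1/22)*M)*16 = ((4/(-7 - 1*0) + 1/22)*(-30))*16 = ((4/(-7 + 0) + 1*(1/22))*(-30))*16 = ((4/(-7) + 1/22)*(-30))*16 = ((4*(-⅐) + 1/22)*(-30))*16 = ((-4/7 + 1/22)*(-30))*16 = -81/154*(-30)*16 = (1215/77)*16 = 19440/77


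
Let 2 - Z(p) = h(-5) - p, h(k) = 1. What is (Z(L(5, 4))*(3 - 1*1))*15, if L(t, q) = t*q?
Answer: 630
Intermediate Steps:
L(t, q) = q*t
Z(p) = 1 + p (Z(p) = 2 - (1 - p) = 2 + (-1 + p) = 1 + p)
(Z(L(5, 4))*(3 - 1*1))*15 = ((1 + 4*5)*(3 - 1*1))*15 = ((1 + 20)*(3 - 1))*15 = (21*2)*15 = 42*15 = 630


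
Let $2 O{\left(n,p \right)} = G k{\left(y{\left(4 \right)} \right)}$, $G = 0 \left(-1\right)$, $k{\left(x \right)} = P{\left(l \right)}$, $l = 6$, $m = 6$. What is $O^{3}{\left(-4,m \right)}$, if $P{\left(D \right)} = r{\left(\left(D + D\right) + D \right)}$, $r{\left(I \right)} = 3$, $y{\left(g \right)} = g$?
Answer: $0$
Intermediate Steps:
$P{\left(D \right)} = 3$
$k{\left(x \right)} = 3$
$G = 0$
$O{\left(n,p \right)} = 0$ ($O{\left(n,p \right)} = \frac{0 \cdot 3}{2} = \frac{1}{2} \cdot 0 = 0$)
$O^{3}{\left(-4,m \right)} = 0^{3} = 0$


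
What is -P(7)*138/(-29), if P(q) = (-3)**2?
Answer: 1242/29 ≈ 42.828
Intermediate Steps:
P(q) = 9
-P(7)*138/(-29) = -9*138/(-29) = -9*138*(-1/29) = -9*(-138)/29 = -1*(-1242/29) = 1242/29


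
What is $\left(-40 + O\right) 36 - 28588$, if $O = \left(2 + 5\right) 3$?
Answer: $-29272$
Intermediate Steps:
$O = 21$ ($O = 7 \cdot 3 = 21$)
$\left(-40 + O\right) 36 - 28588 = \left(-40 + 21\right) 36 - 28588 = \left(-19\right) 36 - 28588 = -684 - 28588 = -29272$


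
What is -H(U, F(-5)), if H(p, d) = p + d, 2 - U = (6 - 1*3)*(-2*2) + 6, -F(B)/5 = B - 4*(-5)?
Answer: 67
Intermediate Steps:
F(B) = -100 - 5*B (F(B) = -5*(B - 4*(-5)) = -5*(B + 20) = -5*(20 + B) = -100 - 5*B)
U = 8 (U = 2 - ((6 - 1*3)*(-2*2) + 6) = 2 - ((6 - 3)*(-4) + 6) = 2 - (3*(-4) + 6) = 2 - (-12 + 6) = 2 - 1*(-6) = 2 + 6 = 8)
H(p, d) = d + p
-H(U, F(-5)) = -((-100 - 5*(-5)) + 8) = -((-100 + 25) + 8) = -(-75 + 8) = -1*(-67) = 67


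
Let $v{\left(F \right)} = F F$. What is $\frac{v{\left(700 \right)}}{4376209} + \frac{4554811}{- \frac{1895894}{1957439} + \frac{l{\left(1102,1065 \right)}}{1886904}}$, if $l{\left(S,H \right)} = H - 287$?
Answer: $- \frac{3346445578487491484272052}{711302463381776023} \approx -4.7047 \cdot 10^{6}$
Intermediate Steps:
$v{\left(F \right)} = F^{2}$
$l{\left(S,H \right)} = -287 + H$ ($l{\left(S,H \right)} = H - 287 = -287 + H$)
$\frac{v{\left(700 \right)}}{4376209} + \frac{4554811}{- \frac{1895894}{1957439} + \frac{l{\left(1102,1065 \right)}}{1886904}} = \frac{700^{2}}{4376209} + \frac{4554811}{- \frac{1895894}{1957439} + \frac{-287 + 1065}{1886904}} = 490000 \cdot \frac{1}{4376209} + \frac{4554811}{\left(-1895894\right) \frac{1}{1957439} + 778 \cdot \frac{1}{1886904}} = \frac{490000}{4376209} + \frac{4554811}{- \frac{172354}{177949} + \frac{389}{943452}} = \frac{490000}{4376209} + \frac{4554811}{- \frac{162538503847}{167886339948}} = \frac{490000}{4376209} + 4554811 \left(- \frac{167886339948}{162538503847}\right) = \frac{490000}{4376209} - \frac{764690547944889828}{162538503847} = - \frac{3346445578487491484272052}{711302463381776023}$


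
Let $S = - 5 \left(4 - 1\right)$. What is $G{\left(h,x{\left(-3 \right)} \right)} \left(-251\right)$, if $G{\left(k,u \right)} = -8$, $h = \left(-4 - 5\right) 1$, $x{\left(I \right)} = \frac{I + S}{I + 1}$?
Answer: $2008$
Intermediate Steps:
$S = -15$ ($S = - 5 \left(4 - 1\right) = \left(-5\right) 3 = -15$)
$x{\left(I \right)} = \frac{-15 + I}{1 + I}$ ($x{\left(I \right)} = \frac{I - 15}{I + 1} = \frac{-15 + I}{1 + I}$)
$h = -9$ ($h = \left(-9\right) 1 = -9$)
$G{\left(h,x{\left(-3 \right)} \right)} \left(-251\right) = \left(-8\right) \left(-251\right) = 2008$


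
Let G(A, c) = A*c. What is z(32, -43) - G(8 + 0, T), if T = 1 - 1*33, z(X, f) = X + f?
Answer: 245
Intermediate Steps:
T = -32 (T = 1 - 33 = -32)
z(32, -43) - G(8 + 0, T) = (32 - 43) - (8 + 0)*(-32) = -11 - 8*(-32) = -11 - 1*(-256) = -11 + 256 = 245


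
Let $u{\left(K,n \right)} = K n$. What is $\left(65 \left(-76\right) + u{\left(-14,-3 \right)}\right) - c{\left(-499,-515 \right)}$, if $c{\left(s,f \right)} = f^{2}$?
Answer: $-270123$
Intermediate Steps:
$\left(65 \left(-76\right) + u{\left(-14,-3 \right)}\right) - c{\left(-499,-515 \right)} = \left(65 \left(-76\right) - -42\right) - \left(-515\right)^{2} = \left(-4940 + 42\right) - 265225 = -4898 - 265225 = -270123$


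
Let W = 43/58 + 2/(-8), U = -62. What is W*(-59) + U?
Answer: -10555/116 ≈ -90.991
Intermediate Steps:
W = 57/116 (W = 43*(1/58) + 2*(-⅛) = 43/58 - ¼ = 57/116 ≈ 0.49138)
W*(-59) + U = (57/116)*(-59) - 62 = -3363/116 - 62 = -10555/116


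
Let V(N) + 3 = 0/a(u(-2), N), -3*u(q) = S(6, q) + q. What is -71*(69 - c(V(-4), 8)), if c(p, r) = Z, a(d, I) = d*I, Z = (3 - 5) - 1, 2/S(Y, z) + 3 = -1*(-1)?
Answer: -5112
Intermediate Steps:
S(Y, z) = -1 (S(Y, z) = 2/(-3 - 1*(-1)) = 2/(-3 + 1) = 2/(-2) = 2*(-1/2) = -1)
u(q) = 1/3 - q/3 (u(q) = -(-1 + q)/3 = 1/3 - q/3)
Z = -3 (Z = -2 - 1 = -3)
a(d, I) = I*d
V(N) = -3 (V(N) = -3 + 0/((N*(1/3 - 1/3*(-2)))) = -3 + 0/((N*(1/3 + 2/3))) = -3 + 0/((N*1)) = -3 + 0/N = -3 + 0 = -3)
c(p, r) = -3
-71*(69 - c(V(-4), 8)) = -71*(69 - 1*(-3)) = -71*(69 + 3) = -71*72 = -5112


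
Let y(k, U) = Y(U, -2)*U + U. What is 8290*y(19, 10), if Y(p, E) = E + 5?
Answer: 331600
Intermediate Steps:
Y(p, E) = 5 + E
y(k, U) = 4*U (y(k, U) = (5 - 2)*U + U = 3*U + U = 4*U)
8290*y(19, 10) = 8290*(4*10) = 8290*40 = 331600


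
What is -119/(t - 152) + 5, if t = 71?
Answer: 524/81 ≈ 6.4691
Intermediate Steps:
-119/(t - 152) + 5 = -119/(71 - 152) + 5 = -119/(-81) + 5 = -1/81*(-119) + 5 = 119/81 + 5 = 524/81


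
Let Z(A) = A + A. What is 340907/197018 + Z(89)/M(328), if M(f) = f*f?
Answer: 9177801973/5298996128 ≈ 1.7320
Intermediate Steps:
Z(A) = 2*A
M(f) = f**2
340907/197018 + Z(89)/M(328) = 340907/197018 + (2*89)/(328**2) = 340907*(1/197018) + 178/107584 = 340907/197018 + 178*(1/107584) = 340907/197018 + 89/53792 = 9177801973/5298996128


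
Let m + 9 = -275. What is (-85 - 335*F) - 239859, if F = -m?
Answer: -335084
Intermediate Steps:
m = -284 (m = -9 - 275 = -284)
F = 284 (F = -1*(-284) = 284)
(-85 - 335*F) - 239859 = (-85 - 335*284) - 239859 = (-85 - 95140) - 239859 = -95225 - 239859 = -335084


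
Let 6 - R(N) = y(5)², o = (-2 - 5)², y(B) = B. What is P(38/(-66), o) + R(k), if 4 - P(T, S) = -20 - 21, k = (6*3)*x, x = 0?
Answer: 26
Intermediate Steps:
o = 49 (o = (-7)² = 49)
k = 0 (k = (6*3)*0 = 18*0 = 0)
R(N) = -19 (R(N) = 6 - 1*5² = 6 - 1*25 = 6 - 25 = -19)
P(T, S) = 45 (P(T, S) = 4 - (-20 - 21) = 4 - 1*(-41) = 4 + 41 = 45)
P(38/(-66), o) + R(k) = 45 - 19 = 26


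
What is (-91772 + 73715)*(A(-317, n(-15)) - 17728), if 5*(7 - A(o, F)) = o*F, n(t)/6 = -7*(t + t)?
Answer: -1122477291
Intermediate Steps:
n(t) = -84*t (n(t) = 6*(-7*(t + t)) = 6*(-14*t) = -84*t)
A(o, F) = 7 - F*o/5 (A(o, F) = 7 - o*F/5 = 7 - F*o/5)
(-91772 + 73715)*(A(-317, n(-15)) - 17728) = (-91772 + 73715)*((7 - 1/5*(-84*(-15))*(-317)) - 17728) = -18057*((7 - 1/5*1260*(-317)) - 17728) = -18057*((7 + 79884) - 17728) = -18057*(79891 - 17728) = -18057*62163 = -1122477291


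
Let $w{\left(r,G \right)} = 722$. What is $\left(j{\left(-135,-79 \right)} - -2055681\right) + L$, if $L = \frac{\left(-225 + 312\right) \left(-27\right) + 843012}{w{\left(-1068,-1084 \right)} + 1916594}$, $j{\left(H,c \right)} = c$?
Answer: $\frac{3941239444895}{1917316} \approx 2.0556 \cdot 10^{6}$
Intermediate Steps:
$L = \frac{840663}{1917316}$ ($L = \frac{\left(-225 + 312\right) \left(-27\right) + 843012}{722 + 1916594} = \frac{87 \left(-27\right) + 843012}{1917316} = \left(-2349 + 843012\right) \frac{1}{1917316} = 840663 \cdot \frac{1}{1917316} = \frac{840663}{1917316} \approx 0.43846$)
$\left(j{\left(-135,-79 \right)} - -2055681\right) + L = \left(-79 - -2055681\right) + \frac{840663}{1917316} = \left(-79 + 2055681\right) + \frac{840663}{1917316} = 2055602 + \frac{840663}{1917316} = \frac{3941239444895}{1917316}$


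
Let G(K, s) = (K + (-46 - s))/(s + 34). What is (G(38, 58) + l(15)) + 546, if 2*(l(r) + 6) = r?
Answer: 12576/23 ≈ 546.78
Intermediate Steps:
G(K, s) = (-46 + K - s)/(34 + s)
l(r) = -6 + r/2
(G(38, 58) + l(15)) + 546 = ((-46 + 38 - 1*58)/(34 + 58) + (-6 + (½)*15)) + 546 = ((-46 + 38 - 58)/92 + (-6 + 15/2)) + 546 = ((1/92)*(-66) + 3/2) + 546 = (-33/46 + 3/2) + 546 = 18/23 + 546 = 12576/23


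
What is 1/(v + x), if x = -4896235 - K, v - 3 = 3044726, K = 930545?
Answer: -1/2782051 ≈ -3.5945e-7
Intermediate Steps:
v = 3044729 (v = 3 + 3044726 = 3044729)
x = -5826780 (x = -4896235 - 1*930545 = -4896235 - 930545 = -5826780)
1/(v + x) = 1/(3044729 - 5826780) = 1/(-2782051) = -1/2782051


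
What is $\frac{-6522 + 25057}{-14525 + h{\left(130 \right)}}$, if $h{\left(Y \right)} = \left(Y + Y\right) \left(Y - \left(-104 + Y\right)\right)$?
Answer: $\frac{3707}{2503} \approx 1.481$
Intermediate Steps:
$h{\left(Y \right)} = 208 Y$ ($h{\left(Y \right)} = 2 Y 104 = 208 Y$)
$\frac{-6522 + 25057}{-14525 + h{\left(130 \right)}} = \frac{-6522 + 25057}{-14525 + 208 \cdot 130} = \frac{18535}{-14525 + 27040} = \frac{18535}{12515} = 18535 \cdot \frac{1}{12515} = \frac{3707}{2503}$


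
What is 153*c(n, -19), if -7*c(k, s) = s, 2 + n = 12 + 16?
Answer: 2907/7 ≈ 415.29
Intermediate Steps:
n = 26 (n = -2 + (12 + 16) = -2 + 28 = 26)
c(k, s) = -s/7
153*c(n, -19) = 153*(-1/7*(-19)) = 153*(19/7) = 2907/7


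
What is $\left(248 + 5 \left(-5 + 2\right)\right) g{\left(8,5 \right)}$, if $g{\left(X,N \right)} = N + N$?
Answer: $2330$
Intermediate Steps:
$g{\left(X,N \right)} = 2 N$
$\left(248 + 5 \left(-5 + 2\right)\right) g{\left(8,5 \right)} = \left(248 + 5 \left(-5 + 2\right)\right) 2 \cdot 5 = \left(248 + 5 \left(-3\right)\right) 10 = \left(248 - 15\right) 10 = 233 \cdot 10 = 2330$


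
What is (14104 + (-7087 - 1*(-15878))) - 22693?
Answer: 202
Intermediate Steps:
(14104 + (-7087 - 1*(-15878))) - 22693 = (14104 + (-7087 + 15878)) - 22693 = (14104 + 8791) - 22693 = 22895 - 22693 = 202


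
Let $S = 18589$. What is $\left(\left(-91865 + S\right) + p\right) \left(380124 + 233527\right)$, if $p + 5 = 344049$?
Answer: $166157053968$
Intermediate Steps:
$p = 344044$ ($p = -5 + 344049 = 344044$)
$\left(\left(-91865 + S\right) + p\right) \left(380124 + 233527\right) = \left(\left(-91865 + 18589\right) + 344044\right) \left(380124 + 233527\right) = \left(-73276 + 344044\right) 613651 = 270768 \cdot 613651 = 166157053968$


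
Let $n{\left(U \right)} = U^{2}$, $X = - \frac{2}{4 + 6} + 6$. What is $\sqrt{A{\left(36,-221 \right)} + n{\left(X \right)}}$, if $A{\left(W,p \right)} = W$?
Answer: $\frac{\sqrt{1741}}{5} \approx 8.3451$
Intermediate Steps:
$X = \frac{29}{5}$ ($X = - \frac{2}{10} + 6 = \left(-2\right) \frac{1}{10} + 6 = - \frac{1}{5} + 6 = \frac{29}{5} \approx 5.8$)
$\sqrt{A{\left(36,-221 \right)} + n{\left(X \right)}} = \sqrt{36 + \left(\frac{29}{5}\right)^{2}} = \sqrt{36 + \frac{841}{25}} = \sqrt{\frac{1741}{25}} = \frac{\sqrt{1741}}{5}$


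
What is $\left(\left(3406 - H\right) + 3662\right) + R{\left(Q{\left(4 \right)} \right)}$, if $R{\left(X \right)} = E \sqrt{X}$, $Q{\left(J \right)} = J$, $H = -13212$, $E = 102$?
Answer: $20484$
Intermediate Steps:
$R{\left(X \right)} = 102 \sqrt{X}$
$\left(\left(3406 - H\right) + 3662\right) + R{\left(Q{\left(4 \right)} \right)} = \left(\left(3406 - -13212\right) + 3662\right) + 102 \sqrt{4} = \left(\left(3406 + 13212\right) + 3662\right) + 102 \cdot 2 = \left(16618 + 3662\right) + 204 = 20280 + 204 = 20484$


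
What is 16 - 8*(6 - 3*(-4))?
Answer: -128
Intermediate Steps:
16 - 8*(6 - 3*(-4)) = 16 - 8*(6 + 12) = 16 - 8*18 = 16 - 144 = -128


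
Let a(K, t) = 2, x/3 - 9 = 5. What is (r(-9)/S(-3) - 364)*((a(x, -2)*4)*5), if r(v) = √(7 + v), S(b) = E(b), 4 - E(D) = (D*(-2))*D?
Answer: -14560 + 20*I*√2/11 ≈ -14560.0 + 2.5713*I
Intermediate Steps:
x = 42 (x = 27 + 3*5 = 27 + 15 = 42)
E(D) = 4 + 2*D² (E(D) = 4 - D*(-2)*D = 4 - (-2*D)*D = 4 - (-2)*D² = 4 + 2*D²)
S(b) = 4 + 2*b²
(r(-9)/S(-3) - 364)*((a(x, -2)*4)*5) = (√(7 - 9)/(4 + 2*(-3)²) - 364)*((2*4)*5) = (√(-2)/(4 + 2*9) - 364)*(8*5) = ((I*√2)/(4 + 18) - 364)*40 = ((I*√2)/22 - 364)*40 = ((I*√2)*(1/22) - 364)*40 = (I*√2/22 - 364)*40 = (-364 + I*√2/22)*40 = -14560 + 20*I*√2/11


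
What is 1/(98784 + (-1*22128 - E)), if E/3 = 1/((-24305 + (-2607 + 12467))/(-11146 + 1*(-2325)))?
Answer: 4815/369085169 ≈ 1.3046e-5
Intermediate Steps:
E = 13471/4815 (E = 3/(((-24305 + (-2607 + 12467))/(-11146 + 1*(-2325)))) = 3/(((-24305 + 9860)/(-11146 - 2325))) = 3/((-14445/(-13471))) = 3/((-14445*(-1/13471))) = 3/(14445/13471) = 3*(13471/14445) = 13471/4815 ≈ 2.7977)
1/(98784 + (-1*22128 - E)) = 1/(98784 + (-1*22128 - 1*13471/4815)) = 1/(98784 + (-22128 - 13471/4815)) = 1/(98784 - 106559791/4815) = 1/(369085169/4815) = 4815/369085169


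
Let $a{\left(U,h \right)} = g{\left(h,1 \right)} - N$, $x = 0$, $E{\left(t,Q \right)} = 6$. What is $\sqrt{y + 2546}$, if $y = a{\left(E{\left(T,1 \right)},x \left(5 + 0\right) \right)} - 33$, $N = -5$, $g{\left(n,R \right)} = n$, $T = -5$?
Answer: $\sqrt{2518} \approx 50.18$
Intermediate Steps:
$a{\left(U,h \right)} = 5 + h$ ($a{\left(U,h \right)} = h - -5 = h + 5 = 5 + h$)
$y = -28$ ($y = \left(5 + 0 \left(5 + 0\right)\right) - 33 = \left(5 + 0 \cdot 5\right) - 33 = \left(5 + 0\right) - 33 = 5 - 33 = -28$)
$\sqrt{y + 2546} = \sqrt{-28 + 2546} = \sqrt{2518}$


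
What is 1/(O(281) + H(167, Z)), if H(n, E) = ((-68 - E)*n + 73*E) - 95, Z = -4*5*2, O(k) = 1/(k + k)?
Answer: -562/4322341 ≈ -0.00013002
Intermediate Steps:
O(k) = 1/(2*k)
Z = -40 (Z = -20*2 = -40)
H(n, E) = -95 + 73*E + n*(-68 - E) (H(n, E) = (n*(-68 - E) + 73*E) - 95 = (73*E + n*(-68 - E)) - 95 = -95 + 73*E + n*(-68 - E))
1/(O(281) + H(167, Z)) = 1/((½)/281 + (-95 - 68*167 + 73*(-40) - 1*(-40)*167)) = 1/((½)*(1/281) + (-95 - 11356 - 2920 + 6680)) = 1/(1/562 - 7691) = 1/(-4322341/562) = -562/4322341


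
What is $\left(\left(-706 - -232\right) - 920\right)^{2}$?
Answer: $1943236$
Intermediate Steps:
$\left(\left(-706 - -232\right) - 920\right)^{2} = \left(\left(-706 + 232\right) - 920\right)^{2} = \left(-474 - 920\right)^{2} = \left(-1394\right)^{2} = 1943236$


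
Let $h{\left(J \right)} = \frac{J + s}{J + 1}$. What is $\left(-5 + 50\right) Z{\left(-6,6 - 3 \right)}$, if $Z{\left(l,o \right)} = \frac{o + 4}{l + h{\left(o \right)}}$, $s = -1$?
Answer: $- \frac{630}{11} \approx -57.273$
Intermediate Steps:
$h{\left(J \right)} = \frac{-1 + J}{1 + J}$ ($h{\left(J \right)} = \frac{J - 1}{J + 1} = \frac{-1 + J}{1 + J}$)
$Z{\left(l,o \right)} = \frac{4 + o}{l + \frac{-1 + o}{1 + o}}$ ($Z{\left(l,o \right)} = \frac{o + 4}{l + \frac{-1 + o}{1 + o}} = \frac{4 + o}{l + \frac{-1 + o}{1 + o}}$)
$\left(-5 + 50\right) Z{\left(-6,6 - 3 \right)} = \left(-5 + 50\right) \frac{\left(1 + \left(6 - 3\right)\right) \left(4 + \left(6 - 3\right)\right)}{-1 + \left(6 - 3\right) - 6 \left(1 + \left(6 - 3\right)\right)} = 45 \frac{\left(1 + 3\right) \left(4 + 3\right)}{-1 + 3 - 6 \left(1 + 3\right)} = 45 \frac{1}{-1 + 3 - 24} \cdot 4 \cdot 7 = 45 \frac{1}{-22} \cdot 4 \cdot 7 = 45 \left(\left(- \frac{1}{22}\right) 4 \cdot 7\right) = 45 \left(- \frac{14}{11}\right) = - \frac{630}{11}$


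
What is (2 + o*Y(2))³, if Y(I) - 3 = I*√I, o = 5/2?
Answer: 18259/8 + 6415*√2/4 ≈ 4550.4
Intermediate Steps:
o = 5/2 (o = 5*(½) = 5/2 ≈ 2.5000)
Y(I) = 3 + I^(3/2) (Y(I) = 3 + I*√I = 3 + I^(3/2))
(2 + o*Y(2))³ = (2 + 5*(3 + 2^(3/2))/2)³ = (2 + 5*(3 + 2*√2)/2)³ = (2 + (15/2 + 5*√2))³ = (19/2 + 5*√2)³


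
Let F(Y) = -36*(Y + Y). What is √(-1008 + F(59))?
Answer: 6*I*√146 ≈ 72.498*I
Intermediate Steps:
F(Y) = -72*Y
√(-1008 + F(59)) = √(-1008 - 72*59) = √(-1008 - 4248) = √(-5256) = 6*I*√146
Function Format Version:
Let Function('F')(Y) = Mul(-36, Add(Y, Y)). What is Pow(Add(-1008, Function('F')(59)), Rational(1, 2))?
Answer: Mul(6, I, Pow(146, Rational(1, 2))) ≈ Mul(72.498, I)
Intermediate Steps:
Function('F')(Y) = Mul(-72, Y) (Function('F')(Y) = Mul(-36, Mul(2, Y)) = Mul(-72, Y))
Pow(Add(-1008, Function('F')(59)), Rational(1, 2)) = Pow(Add(-1008, Mul(-72, 59)), Rational(1, 2)) = Pow(Add(-1008, -4248), Rational(1, 2)) = Pow(-5256, Rational(1, 2)) = Mul(6, I, Pow(146, Rational(1, 2)))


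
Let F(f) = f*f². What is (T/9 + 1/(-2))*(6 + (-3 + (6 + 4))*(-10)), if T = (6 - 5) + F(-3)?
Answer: 1952/9 ≈ 216.89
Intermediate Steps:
F(f) = f³
T = -26 (T = (6 - 5) + (-3)³ = 1 - 27 = -26)
(T/9 + 1/(-2))*(6 + (-3 + (6 + 4))*(-10)) = (-26/9 + 1/(-2))*(6 + (-3 + (6 + 4))*(-10)) = (-26*⅑ + 1*(-½))*(6 + (-3 + 10)*(-10)) = (-26/9 - ½)*(6 + 7*(-10)) = -61*(6 - 70)/18 = -61/18*(-64) = 1952/9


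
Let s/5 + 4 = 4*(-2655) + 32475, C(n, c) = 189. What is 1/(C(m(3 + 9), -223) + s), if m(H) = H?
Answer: 1/109444 ≈ 9.1371e-6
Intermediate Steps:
s = 109255 (s = -20 + 5*(4*(-2655) + 32475) = -20 + 5*(-10620 + 32475) = -20 + 5*21855 = -20 + 109275 = 109255)
1/(C(m(3 + 9), -223) + s) = 1/(189 + 109255) = 1/109444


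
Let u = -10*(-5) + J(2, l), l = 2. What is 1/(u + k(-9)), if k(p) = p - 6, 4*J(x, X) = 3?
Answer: 4/143 ≈ 0.027972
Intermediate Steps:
J(x, X) = ¾ (J(x, X) = (¼)*3 = ¾)
u = 203/4 (u = -10*(-5) + ¾ = 50 + ¾ = 203/4 ≈ 50.750)
k(p) = -6 + p
1/(u + k(-9)) = 1/(203/4 + (-6 - 9)) = 1/(203/4 - 15) = 1/(143/4) = 4/143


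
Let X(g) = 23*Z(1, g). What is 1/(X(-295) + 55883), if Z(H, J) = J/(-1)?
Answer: 1/62668 ≈ 1.5957e-5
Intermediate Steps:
Z(H, J) = -J (Z(H, J) = J*(-1) = -J)
X(g) = -23*g (X(g) = 23*(-g) = -23*g)
1/(X(-295) + 55883) = 1/(-23*(-295) + 55883) = 1/(6785 + 55883) = 1/62668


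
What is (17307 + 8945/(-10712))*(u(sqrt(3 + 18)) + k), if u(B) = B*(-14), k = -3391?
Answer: -628635919849/10712 - 1297685473*sqrt(21)/5356 ≈ -5.9796e+7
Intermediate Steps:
u(B) = -14*B
(17307 + 8945/(-10712))*(u(sqrt(3 + 18)) + k) = (17307 + 8945/(-10712))*(-14*sqrt(3 + 18) - 3391) = (17307 + 8945*(-1/10712))*(-14*sqrt(21) - 3391) = (17307 - 8945/10712)*(-3391 - 14*sqrt(21)) = 185383639*(-3391 - 14*sqrt(21))/10712 = -628635919849/10712 - 1297685473*sqrt(21)/5356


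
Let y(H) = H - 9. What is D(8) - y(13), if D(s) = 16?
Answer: 12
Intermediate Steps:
y(H) = -9 + H
D(8) - y(13) = 16 - (-9 + 13) = 16 - 1*4 = 16 - 4 = 12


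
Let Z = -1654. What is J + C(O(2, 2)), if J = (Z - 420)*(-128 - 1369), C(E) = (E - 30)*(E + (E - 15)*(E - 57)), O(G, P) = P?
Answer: 3084702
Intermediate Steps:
C(E) = (-30 + E)*(E + (-57 + E)*(-15 + E)) (C(E) = (-30 + E)*(E + (-15 + E)*(-57 + E)) = (-30 + E)*(E + (-57 + E)*(-15 + E)))
J = 3104778 (J = (-1654 - 420)*(-128 - 1369) = -2074*(-1497) = 3104778)
J + C(O(2, 2)) = 3104778 + (-25650 + 2³ - 101*2² + 2985*2) = 3104778 + (-25650 + 8 - 101*4 + 5970) = 3104778 + (-25650 + 8 - 404 + 5970) = 3104778 - 20076 = 3084702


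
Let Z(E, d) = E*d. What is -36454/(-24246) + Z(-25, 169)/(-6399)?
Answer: 6216824/2873151 ≈ 2.1638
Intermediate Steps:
-36454/(-24246) + Z(-25, 169)/(-6399) = -36454/(-24246) - 25*169/(-6399) = -36454*(-1/24246) - 4225*(-1/6399) = 18227/12123 + 4225/6399 = 6216824/2873151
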